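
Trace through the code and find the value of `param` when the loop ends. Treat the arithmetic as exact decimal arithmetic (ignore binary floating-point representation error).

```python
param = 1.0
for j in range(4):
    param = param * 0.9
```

Let's trace through this code step by step.

Initialize: param = 1.0
Entering loop: for j in range(4):
After iteration 1: j = 0, param = 0.9
After iteration 2: j = 1, param = 0.81
After iteration 3: j = 2, param = 0.729
After iteration 4: j = 3, param = 0.6561
Loop ends.

Final answer: 0.6561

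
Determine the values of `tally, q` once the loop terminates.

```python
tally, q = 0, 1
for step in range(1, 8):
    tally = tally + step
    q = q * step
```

Let's trace through this code step by step.

Initialize: tally = 0
Initialize: q = 1
Entering loop: for step in range(1, 8):
After iteration 1: step = 1, tally = 1, q = 1
After iteration 2: step = 2, tally = 3, q = 2
After iteration 3: step = 3, tally = 6, q = 6
After iteration 4: step = 4, tally = 10, q = 24
After iteration 5: step = 5, tally = 15, q = 120
After iteration 6: step = 6, tally = 21, q = 720
After iteration 7: step = 7, tally = 28, q = 5040
Loop ends.

Final answer: 28, 5040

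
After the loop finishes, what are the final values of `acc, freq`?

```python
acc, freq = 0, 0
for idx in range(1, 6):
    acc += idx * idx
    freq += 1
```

Let's trace through this code step by step.

Initialize: acc = 0
Initialize: freq = 0
Entering loop: for idx in range(1, 6):
After iteration 1: idx = 1, acc = 1, freq = 1
After iteration 2: idx = 2, acc = 5, freq = 2
After iteration 3: idx = 3, acc = 14, freq = 3
After iteration 4: idx = 4, acc = 30, freq = 4
After iteration 5: idx = 5, acc = 55, freq = 5
Loop ends.

Final answer: 55, 5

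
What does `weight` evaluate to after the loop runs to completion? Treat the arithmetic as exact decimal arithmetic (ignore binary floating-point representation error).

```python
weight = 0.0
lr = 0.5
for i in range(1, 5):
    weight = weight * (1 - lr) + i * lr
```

Let's trace through this code step by step.

Initialize: weight = 0.0
Initialize: lr = 0.5
Entering loop: for i in range(1, 5):
After iteration 1: i = 1, weight = 0.5
After iteration 2: i = 2, weight = 1.25
After iteration 3: i = 3, weight = 2.125
After iteration 4: i = 4, weight = 3.0625
Loop ends.

Final answer: 3.0625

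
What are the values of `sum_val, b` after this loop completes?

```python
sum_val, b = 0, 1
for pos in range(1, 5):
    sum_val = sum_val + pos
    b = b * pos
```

Let's trace through this code step by step.

Initialize: sum_val = 0
Initialize: b = 1
Entering loop: for pos in range(1, 5):
After iteration 1: pos = 1, sum_val = 1, b = 1
After iteration 2: pos = 2, sum_val = 3, b = 2
After iteration 3: pos = 3, sum_val = 6, b = 6
After iteration 4: pos = 4, sum_val = 10, b = 24
Loop ends.

Final answer: 10, 24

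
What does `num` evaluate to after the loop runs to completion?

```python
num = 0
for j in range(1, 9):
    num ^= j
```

Let's trace through this code step by step.

Initialize: num = 0
Entering loop: for j in range(1, 9):
After iteration 1: j = 1, num = 1
After iteration 2: j = 2, num = 3
After iteration 3: j = 3, num = 0
After iteration 4: j = 4, num = 4
After iteration 5: j = 5, num = 1
After iteration 6: j = 6, num = 7
After iteration 7: j = 7, num = 0
After iteration 8: j = 8, num = 8
Loop ends.

Final answer: 8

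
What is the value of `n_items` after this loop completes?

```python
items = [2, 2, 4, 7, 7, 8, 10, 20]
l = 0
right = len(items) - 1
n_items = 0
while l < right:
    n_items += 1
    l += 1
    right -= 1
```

Let's trace through this code step by step.

Initialize: items = [2, 2, 4, 7, 7, 8, 10, 20]
Initialize: l = 0
Initialize: right = 7
Initialize: n_items = 0
Entering loop: while l < right:
After iteration 1: l = 1, right = 6, n_items = 1
After iteration 2: l = 2, right = 5, n_items = 2
After iteration 3: l = 3, right = 4, n_items = 3
After iteration 4: l = 4, right = 3, n_items = 4
Loop ends.

Final answer: 4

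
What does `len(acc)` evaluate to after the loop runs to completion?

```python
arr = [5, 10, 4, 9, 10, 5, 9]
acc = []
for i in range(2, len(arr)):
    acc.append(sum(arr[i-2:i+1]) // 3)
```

Let's trace through this code step by step.

Initialize: arr = [5, 10, 4, 9, 10, 5, 9]
Initialize: acc = []
Entering loop: for i in range(2, len(arr)):
After iteration 1: i = 2, acc = [6]
After iteration 2: i = 3, acc = [6, 7]
After iteration 3: i = 4, acc = [6, 7, 7]
After iteration 4: i = 5, acc = [6, 7, 7, 8]
After iteration 5: i = 6, acc = [6, 7, 7, 8, 8]
Loop ends.
len(acc) = 5

Final answer: 5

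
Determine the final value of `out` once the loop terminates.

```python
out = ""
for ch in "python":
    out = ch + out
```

Let's trace through this code step by step.

Initialize: out = ''
Entering loop: for ch in "python":
After iteration 1: ch = 'p', out = 'p'
After iteration 2: ch = 'y', out = 'yp'
After iteration 3: ch = 't', out = 'typ'
After iteration 4: ch = 'h', out = 'htyp'
After iteration 5: ch = 'o', out = 'ohtyp'
After iteration 6: ch = 'n', out = 'nohtyp'
Loop ends.

Final answer: 'nohtyp'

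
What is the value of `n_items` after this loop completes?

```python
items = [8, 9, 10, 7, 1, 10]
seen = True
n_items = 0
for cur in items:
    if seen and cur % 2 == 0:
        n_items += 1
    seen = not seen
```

Let's trace through this code step by step.

Initialize: items = [8, 9, 10, 7, 1, 10]
Initialize: seen = True
Initialize: n_items = 0
Entering loop: for cur in items:
After iteration 1: cur = 8, seen = False, n_items = 1
After iteration 2: cur = 9, seen = True, n_items = 1
After iteration 3: cur = 10, seen = False, n_items = 2
After iteration 4: cur = 7, seen = True, n_items = 2
After iteration 5: cur = 1, seen = False, n_items = 2
After iteration 6: cur = 10, seen = True, n_items = 2
Loop ends.

Final answer: 2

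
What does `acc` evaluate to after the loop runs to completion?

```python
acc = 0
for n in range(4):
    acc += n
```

Let's trace through this code step by step.

Initialize: acc = 0
Entering loop: for n in range(4):
After iteration 1: n = 0, acc = 0
After iteration 2: n = 1, acc = 1
After iteration 3: n = 2, acc = 3
After iteration 4: n = 3, acc = 6
Loop ends.

Final answer: 6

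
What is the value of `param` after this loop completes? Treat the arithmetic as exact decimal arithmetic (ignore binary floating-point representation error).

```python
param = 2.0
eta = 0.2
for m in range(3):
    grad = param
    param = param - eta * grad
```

Let's trace through this code step by step.

Initialize: param = 2.0
Initialize: eta = 0.2
Entering loop: for m in range(3):
After iteration 1: m = 0, param = 1.6, grad = 2.0
After iteration 2: m = 1, param = 1.28, grad = 1.6
After iteration 3: m = 2, param = 1.024, grad = 1.28
Loop ends.

Final answer: 1.024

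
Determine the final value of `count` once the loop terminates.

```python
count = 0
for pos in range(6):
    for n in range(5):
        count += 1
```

Let's trace through this code step by step.

Initialize: count = 0
Entering loop: for pos in range(6):
After iteration 1: pos = 0, count = 5
After iteration 2: pos = 1, count = 10
After iteration 3: pos = 2, count = 15
After iteration 4: pos = 3, count = 20
After iteration 5: pos = 4, count = 25
After iteration 6: pos = 5, count = 30
Loop ends.

Final answer: 30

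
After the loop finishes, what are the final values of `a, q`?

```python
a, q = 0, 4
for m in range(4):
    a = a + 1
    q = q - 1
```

Let's trace through this code step by step.

Initialize: a = 0
Initialize: q = 4
Entering loop: for m in range(4):
After iteration 1: m = 0, a = 1, q = 3
After iteration 2: m = 1, a = 2, q = 2
After iteration 3: m = 2, a = 3, q = 1
After iteration 4: m = 3, a = 4, q = 0
Loop ends.

Final answer: 4, 0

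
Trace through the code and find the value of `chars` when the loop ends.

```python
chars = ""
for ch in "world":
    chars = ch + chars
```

Let's trace through this code step by step.

Initialize: chars = ''
Entering loop: for ch in "world":
After iteration 1: ch = 'w', chars = 'w'
After iteration 2: ch = 'o', chars = 'ow'
After iteration 3: ch = 'r', chars = 'row'
After iteration 4: ch = 'l', chars = 'lrow'
After iteration 5: ch = 'd', chars = 'dlrow'
Loop ends.

Final answer: 'dlrow'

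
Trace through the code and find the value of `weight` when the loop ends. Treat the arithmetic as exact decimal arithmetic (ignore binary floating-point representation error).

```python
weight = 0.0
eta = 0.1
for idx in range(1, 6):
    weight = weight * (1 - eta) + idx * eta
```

Let's trace through this code step by step.

Initialize: weight = 0.0
Initialize: eta = 0.1
Entering loop: for idx in range(1, 6):
After iteration 1: idx = 1, weight = 0.1
After iteration 2: idx = 2, weight = 0.29
After iteration 3: idx = 3, weight = 0.561
After iteration 4: idx = 4, weight = 0.9049
After iteration 5: idx = 5, weight = 1.31441
Loop ends.

Final answer: 1.31441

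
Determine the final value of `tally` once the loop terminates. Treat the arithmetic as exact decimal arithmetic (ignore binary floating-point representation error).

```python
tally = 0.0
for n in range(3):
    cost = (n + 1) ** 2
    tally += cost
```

Let's trace through this code step by step.

Initialize: tally = 0.0
Entering loop: for n in range(3):
After iteration 1: n = 0, tally = 1.0, cost = 1
After iteration 2: n = 1, tally = 5.0, cost = 4
After iteration 3: n = 2, tally = 14.0, cost = 9
Loop ends.

Final answer: 14.0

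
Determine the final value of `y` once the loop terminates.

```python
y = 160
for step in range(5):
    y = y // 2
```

Let's trace through this code step by step.

Initialize: y = 160
Entering loop: for step in range(5):
After iteration 1: step = 0, y = 80
After iteration 2: step = 1, y = 40
After iteration 3: step = 2, y = 20
After iteration 4: step = 3, y = 10
After iteration 5: step = 4, y = 5
Loop ends.

Final answer: 5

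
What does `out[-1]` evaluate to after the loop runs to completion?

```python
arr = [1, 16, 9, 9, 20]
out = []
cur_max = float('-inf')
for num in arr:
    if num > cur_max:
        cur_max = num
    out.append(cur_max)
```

Let's trace through this code step by step.

Initialize: arr = [1, 16, 9, 9, 20]
Initialize: out = []
Initialize: cur_max = -inf
Entering loop: for num in arr:
After iteration 1: num = 1, out = [1], cur_max = 1
After iteration 2: num = 16, out = [1, 16], cur_max = 16
After iteration 3: num = 9, out = [1, 16, 16], cur_max = 16
After iteration 4: num = 9, out = [1, 16, 16, 16], cur_max = 16
After iteration 5: num = 20, out = [1, 16, 16, 16, 20], cur_max = 20
Loop ends.
out[-1] = 20

Final answer: 20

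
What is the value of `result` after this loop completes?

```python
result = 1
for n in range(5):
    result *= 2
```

Let's trace through this code step by step.

Initialize: result = 1
Entering loop: for n in range(5):
After iteration 1: n = 0, result = 2
After iteration 2: n = 1, result = 4
After iteration 3: n = 2, result = 8
After iteration 4: n = 3, result = 16
After iteration 5: n = 4, result = 32
Loop ends.

Final answer: 32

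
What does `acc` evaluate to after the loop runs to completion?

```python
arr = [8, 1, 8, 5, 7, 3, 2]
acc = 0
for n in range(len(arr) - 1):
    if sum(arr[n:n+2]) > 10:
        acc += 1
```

Let's trace through this code step by step.

Initialize: arr = [8, 1, 8, 5, 7, 3, 2]
Initialize: acc = 0
Entering loop: for n in range(len(arr) - 1):
After iteration 1: n = 0, acc = 0
After iteration 2: n = 1, acc = 0
After iteration 3: n = 2, acc = 1
After iteration 4: n = 3, acc = 2
After iteration 5: n = 4, acc = 2
After iteration 6: n = 5, acc = 2
Loop ends.

Final answer: 2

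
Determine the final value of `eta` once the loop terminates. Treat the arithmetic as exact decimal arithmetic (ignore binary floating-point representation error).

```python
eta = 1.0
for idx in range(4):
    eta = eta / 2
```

Let's trace through this code step by step.

Initialize: eta = 1.0
Entering loop: for idx in range(4):
After iteration 1: idx = 0, eta = 0.5
After iteration 2: idx = 1, eta = 0.25
After iteration 3: idx = 2, eta = 0.125
After iteration 4: idx = 3, eta = 0.0625
Loop ends.

Final answer: 0.0625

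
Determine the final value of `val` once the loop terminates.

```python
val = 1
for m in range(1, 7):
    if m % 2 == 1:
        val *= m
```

Let's trace through this code step by step.

Initialize: val = 1
Entering loop: for m in range(1, 7):
After iteration 1: m = 1, val = 1
After iteration 2: m = 2, val = 1
After iteration 3: m = 3, val = 3
After iteration 4: m = 4, val = 3
After iteration 5: m = 5, val = 15
After iteration 6: m = 6, val = 15
Loop ends.

Final answer: 15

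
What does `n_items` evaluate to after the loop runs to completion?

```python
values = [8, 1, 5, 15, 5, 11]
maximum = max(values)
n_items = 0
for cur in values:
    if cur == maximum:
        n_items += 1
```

Let's trace through this code step by step.

Initialize: values = [8, 1, 5, 15, 5, 11]
Initialize: maximum = 15
Initialize: n_items = 0
Entering loop: for cur in values:
After iteration 1: cur = 8, n_items = 0
After iteration 2: cur = 1, n_items = 0
After iteration 3: cur = 5, n_items = 0
After iteration 4: cur = 15, n_items = 1
After iteration 5: cur = 5, n_items = 1
After iteration 6: cur = 11, n_items = 1
Loop ends.

Final answer: 1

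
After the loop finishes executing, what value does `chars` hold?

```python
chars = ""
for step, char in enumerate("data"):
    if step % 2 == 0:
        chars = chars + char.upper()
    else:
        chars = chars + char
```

Let's trace through this code step by step.

Initialize: chars = ''
Entering loop: for step, char in enumerate("data"):
After iteration 1: step = 0, char = 'd', chars = 'D'
After iteration 2: step = 1, char = 'a', chars = 'Da'
After iteration 3: step = 2, char = 't', chars = 'DaT'
After iteration 4: step = 3, char = 'a', chars = 'DaTa'
Loop ends.

Final answer: 'DaTa'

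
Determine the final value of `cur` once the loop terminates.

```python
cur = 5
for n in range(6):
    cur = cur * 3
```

Let's trace through this code step by step.

Initialize: cur = 5
Entering loop: for n in range(6):
After iteration 1: n = 0, cur = 15
After iteration 2: n = 1, cur = 45
After iteration 3: n = 2, cur = 135
After iteration 4: n = 3, cur = 405
After iteration 5: n = 4, cur = 1215
After iteration 6: n = 5, cur = 3645
Loop ends.

Final answer: 3645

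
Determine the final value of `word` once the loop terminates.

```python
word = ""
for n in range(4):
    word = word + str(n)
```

Let's trace through this code step by step.

Initialize: word = ''
Entering loop: for n in range(4):
After iteration 1: n = 0, word = '0'
After iteration 2: n = 1, word = '01'
After iteration 3: n = 2, word = '012'
After iteration 4: n = 3, word = '0123'
Loop ends.

Final answer: '0123'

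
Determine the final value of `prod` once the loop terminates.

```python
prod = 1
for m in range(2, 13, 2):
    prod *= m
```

Let's trace through this code step by step.

Initialize: prod = 1
Entering loop: for m in range(2, 13, 2):
After iteration 1: m = 2, prod = 2
After iteration 2: m = 4, prod = 8
After iteration 3: m = 6, prod = 48
After iteration 4: m = 8, prod = 384
After iteration 5: m = 10, prod = 3840
After iteration 6: m = 12, prod = 46080
Loop ends.

Final answer: 46080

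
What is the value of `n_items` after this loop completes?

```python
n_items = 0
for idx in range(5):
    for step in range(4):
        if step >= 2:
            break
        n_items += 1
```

Let's trace through this code step by step.

Initialize: n_items = 0
Entering loop: for idx in range(5):
After iteration 1: idx = 0, n_items = 2
After iteration 2: idx = 1, n_items = 4
After iteration 3: idx = 2, n_items = 6
After iteration 4: idx = 3, n_items = 8
After iteration 5: idx = 4, n_items = 10
Loop ends.

Final answer: 10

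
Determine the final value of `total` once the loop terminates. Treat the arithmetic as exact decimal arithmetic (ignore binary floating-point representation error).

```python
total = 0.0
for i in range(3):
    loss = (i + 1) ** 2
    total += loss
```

Let's trace through this code step by step.

Initialize: total = 0.0
Entering loop: for i in range(3):
After iteration 1: i = 0, total = 1.0, loss = 1
After iteration 2: i = 1, total = 5.0, loss = 4
After iteration 3: i = 2, total = 14.0, loss = 9
Loop ends.

Final answer: 14.0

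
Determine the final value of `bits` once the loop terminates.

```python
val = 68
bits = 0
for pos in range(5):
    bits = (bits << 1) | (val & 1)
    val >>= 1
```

Let's trace through this code step by step.

Initialize: val = 68
Initialize: bits = 0
Entering loop: for pos in range(5):
After iteration 1: pos = 0, val = 34, bits = 0
After iteration 2: pos = 1, val = 17, bits = 0
After iteration 3: pos = 2, val = 8, bits = 1
After iteration 4: pos = 3, val = 4, bits = 2
After iteration 5: pos = 4, val = 2, bits = 4
Loop ends.

Final answer: 4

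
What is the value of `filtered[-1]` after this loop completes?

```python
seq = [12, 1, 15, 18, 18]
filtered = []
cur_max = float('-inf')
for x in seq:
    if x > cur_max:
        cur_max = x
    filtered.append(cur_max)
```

Let's trace through this code step by step.

Initialize: seq = [12, 1, 15, 18, 18]
Initialize: filtered = []
Initialize: cur_max = -inf
Entering loop: for x in seq:
After iteration 1: x = 12, filtered = [12], cur_max = 12
After iteration 2: x = 1, filtered = [12, 12], cur_max = 12
After iteration 3: x = 15, filtered = [12, 12, 15], cur_max = 15
After iteration 4: x = 18, filtered = [12, 12, 15, 18], cur_max = 18
After iteration 5: x = 18, filtered = [12, 12, 15, 18, 18], cur_max = 18
Loop ends.
filtered[-1] = 18

Final answer: 18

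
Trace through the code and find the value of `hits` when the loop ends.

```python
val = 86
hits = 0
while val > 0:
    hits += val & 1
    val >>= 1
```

Let's trace through this code step by step.

Initialize: val = 86
Initialize: hits = 0
Entering loop: while val > 0:
After iteration 1: val = 43, hits = 0
After iteration 2: val = 21, hits = 1
After iteration 3: val = 10, hits = 2
After iteration 4: val = 5, hits = 2
After iteration 5: val = 2, hits = 3
After iteration 6: val = 1, hits = 3
After iteration 7: val = 0, hits = 4
Loop ends.

Final answer: 4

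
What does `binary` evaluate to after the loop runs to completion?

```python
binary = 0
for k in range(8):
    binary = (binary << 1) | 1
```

Let's trace through this code step by step.

Initialize: binary = 0
Entering loop: for k in range(8):
After iteration 1: k = 0, binary = 1
After iteration 2: k = 1, binary = 3
After iteration 3: k = 2, binary = 7
After iteration 4: k = 3, binary = 15
After iteration 5: k = 4, binary = 31
After iteration 6: k = 5, binary = 63
After iteration 7: k = 6, binary = 127
After iteration 8: k = 7, binary = 255
Loop ends.

Final answer: 255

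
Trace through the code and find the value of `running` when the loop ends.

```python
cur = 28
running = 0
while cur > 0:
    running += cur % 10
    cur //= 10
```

Let's trace through this code step by step.

Initialize: cur = 28
Initialize: running = 0
Entering loop: while cur > 0:
After iteration 1: cur = 2, running = 8
After iteration 2: cur = 0, running = 10
Loop ends.

Final answer: 10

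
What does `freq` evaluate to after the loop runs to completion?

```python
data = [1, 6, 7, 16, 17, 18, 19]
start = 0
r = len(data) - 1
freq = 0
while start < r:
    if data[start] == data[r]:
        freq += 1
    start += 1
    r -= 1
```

Let's trace through this code step by step.

Initialize: data = [1, 6, 7, 16, 17, 18, 19]
Initialize: start = 0
Initialize: r = 6
Initialize: freq = 0
Entering loop: while start < r:
After iteration 1: start = 1, r = 5, freq = 0
After iteration 2: start = 2, r = 4, freq = 0
After iteration 3: start = 3, r = 3, freq = 0
Loop ends.

Final answer: 0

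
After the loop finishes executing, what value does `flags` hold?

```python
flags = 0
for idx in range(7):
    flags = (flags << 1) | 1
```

Let's trace through this code step by step.

Initialize: flags = 0
Entering loop: for idx in range(7):
After iteration 1: idx = 0, flags = 1
After iteration 2: idx = 1, flags = 3
After iteration 3: idx = 2, flags = 7
After iteration 4: idx = 3, flags = 15
After iteration 5: idx = 4, flags = 31
After iteration 6: idx = 5, flags = 63
After iteration 7: idx = 6, flags = 127
Loop ends.

Final answer: 127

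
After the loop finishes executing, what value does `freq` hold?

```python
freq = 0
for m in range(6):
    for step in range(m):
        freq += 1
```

Let's trace through this code step by step.

Initialize: freq = 0
Entering loop: for m in range(6):
After iteration 1: m = 0, freq = 0
After iteration 2: m = 1, freq = 1, step = 0
After iteration 3: m = 2, freq = 3, step = 1
After iteration 4: m = 3, freq = 6, step = 2
After iteration 5: m = 4, freq = 10, step = 3
After iteration 6: m = 5, freq = 15, step = 4
Loop ends.

Final answer: 15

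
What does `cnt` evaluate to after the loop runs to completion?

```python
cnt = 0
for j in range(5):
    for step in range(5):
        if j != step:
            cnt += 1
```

Let's trace through this code step by step.

Initialize: cnt = 0
Entering loop: for j in range(5):
After iteration 1: j = 0, cnt = 4
After iteration 2: j = 1, cnt = 8
After iteration 3: j = 2, cnt = 12
After iteration 4: j = 3, cnt = 16
After iteration 5: j = 4, cnt = 20
Loop ends.

Final answer: 20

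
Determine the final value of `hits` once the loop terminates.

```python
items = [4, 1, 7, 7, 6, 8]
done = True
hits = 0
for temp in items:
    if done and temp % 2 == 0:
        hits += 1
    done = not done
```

Let's trace through this code step by step.

Initialize: items = [4, 1, 7, 7, 6, 8]
Initialize: done = True
Initialize: hits = 0
Entering loop: for temp in items:
After iteration 1: temp = 4, done = False, hits = 1
After iteration 2: temp = 1, done = True, hits = 1
After iteration 3: temp = 7, done = False, hits = 1
After iteration 4: temp = 7, done = True, hits = 1
After iteration 5: temp = 6, done = False, hits = 2
After iteration 6: temp = 8, done = True, hits = 2
Loop ends.

Final answer: 2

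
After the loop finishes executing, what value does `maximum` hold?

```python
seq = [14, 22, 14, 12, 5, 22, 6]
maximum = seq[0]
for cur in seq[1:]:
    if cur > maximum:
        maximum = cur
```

Let's trace through this code step by step.

Initialize: seq = [14, 22, 14, 12, 5, 22, 6]
Initialize: maximum = 14
Entering loop: for cur in seq[1:]:
After iteration 1: cur = 22, maximum = 22
After iteration 2: cur = 14, maximum = 22
After iteration 3: cur = 12, maximum = 22
After iteration 4: cur = 5, maximum = 22
After iteration 5: cur = 22, maximum = 22
After iteration 6: cur = 6, maximum = 22
Loop ends.

Final answer: 22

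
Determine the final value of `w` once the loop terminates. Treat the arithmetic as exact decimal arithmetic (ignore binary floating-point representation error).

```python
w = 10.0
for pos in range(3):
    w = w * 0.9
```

Let's trace through this code step by step.

Initialize: w = 10.0
Entering loop: for pos in range(3):
After iteration 1: pos = 0, w = 9.0
After iteration 2: pos = 1, w = 8.1
After iteration 3: pos = 2, w = 7.29
Loop ends.

Final answer: 7.29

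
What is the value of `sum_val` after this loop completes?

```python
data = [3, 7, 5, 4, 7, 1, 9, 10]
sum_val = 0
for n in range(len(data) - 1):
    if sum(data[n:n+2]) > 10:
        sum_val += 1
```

Let's trace through this code step by step.

Initialize: data = [3, 7, 5, 4, 7, 1, 9, 10]
Initialize: sum_val = 0
Entering loop: for n in range(len(data) - 1):
After iteration 1: n = 0, sum_val = 0
After iteration 2: n = 1, sum_val = 1
After iteration 3: n = 2, sum_val = 1
After iteration 4: n = 3, sum_val = 2
After iteration 5: n = 4, sum_val = 2
After iteration 6: n = 5, sum_val = 2
After iteration 7: n = 6, sum_val = 3
Loop ends.

Final answer: 3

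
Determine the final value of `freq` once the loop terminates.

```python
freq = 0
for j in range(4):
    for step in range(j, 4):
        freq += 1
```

Let's trace through this code step by step.

Initialize: freq = 0
Entering loop: for j in range(4):
After iteration 1: j = 0, freq = 4
After iteration 2: j = 1, freq = 7
After iteration 3: j = 2, freq = 9
After iteration 4: j = 3, freq = 10
Loop ends.

Final answer: 10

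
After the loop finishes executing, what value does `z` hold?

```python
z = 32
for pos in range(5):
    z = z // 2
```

Let's trace through this code step by step.

Initialize: z = 32
Entering loop: for pos in range(5):
After iteration 1: pos = 0, z = 16
After iteration 2: pos = 1, z = 8
After iteration 3: pos = 2, z = 4
After iteration 4: pos = 3, z = 2
After iteration 5: pos = 4, z = 1
Loop ends.

Final answer: 1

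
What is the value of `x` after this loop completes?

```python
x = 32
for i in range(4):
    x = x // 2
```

Let's trace through this code step by step.

Initialize: x = 32
Entering loop: for i in range(4):
After iteration 1: i = 0, x = 16
After iteration 2: i = 1, x = 8
After iteration 3: i = 2, x = 4
After iteration 4: i = 3, x = 2
Loop ends.

Final answer: 2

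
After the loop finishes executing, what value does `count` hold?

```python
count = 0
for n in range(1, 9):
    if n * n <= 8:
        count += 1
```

Let's trace through this code step by step.

Initialize: count = 0
Entering loop: for n in range(1, 9):
After iteration 1: n = 1, count = 1
After iteration 2: n = 2, count = 2
After iteration 3: n = 3, count = 2
After iteration 4: n = 4, count = 2
After iteration 5: n = 5, count = 2
After iteration 6: n = 6, count = 2
After iteration 7: n = 7, count = 2
After iteration 8: n = 8, count = 2
Loop ends.

Final answer: 2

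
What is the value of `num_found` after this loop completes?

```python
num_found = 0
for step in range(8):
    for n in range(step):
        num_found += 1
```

Let's trace through this code step by step.

Initialize: num_found = 0
Entering loop: for step in range(8):
After iteration 1: step = 0, num_found = 0
After iteration 2: step = 1, num_found = 1, n = 0
After iteration 3: step = 2, num_found = 3, n = 1
After iteration 4: step = 3, num_found = 6, n = 2
After iteration 5: step = 4, num_found = 10, n = 3
After iteration 6: step = 5, num_found = 15, n = 4
After iteration 7: step = 6, num_found = 21, n = 5
After iteration 8: step = 7, num_found = 28, n = 6
Loop ends.

Final answer: 28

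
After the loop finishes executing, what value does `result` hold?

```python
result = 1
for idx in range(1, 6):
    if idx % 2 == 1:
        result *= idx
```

Let's trace through this code step by step.

Initialize: result = 1
Entering loop: for idx in range(1, 6):
After iteration 1: idx = 1, result = 1
After iteration 2: idx = 2, result = 1
After iteration 3: idx = 3, result = 3
After iteration 4: idx = 4, result = 3
After iteration 5: idx = 5, result = 15
Loop ends.

Final answer: 15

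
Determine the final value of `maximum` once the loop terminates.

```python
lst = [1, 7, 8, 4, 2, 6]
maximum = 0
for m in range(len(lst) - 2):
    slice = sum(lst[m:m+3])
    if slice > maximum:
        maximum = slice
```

Let's trace through this code step by step.

Initialize: lst = [1, 7, 8, 4, 2, 6]
Initialize: maximum = 0
Entering loop: for m in range(len(lst) - 2):
After iteration 1: m = 0, maximum = 16, slice = 16
After iteration 2: m = 1, maximum = 19, slice = 19
After iteration 3: m = 2, maximum = 19, slice = 14
After iteration 4: m = 3, maximum = 19, slice = 12
Loop ends.

Final answer: 19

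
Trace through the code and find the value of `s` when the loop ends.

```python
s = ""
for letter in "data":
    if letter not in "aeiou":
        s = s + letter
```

Let's trace through this code step by step.

Initialize: s = ''
Entering loop: for letter in "data":
After iteration 1: letter = 'd', s = 'd'
After iteration 2: letter = 'a', s = 'd'
After iteration 3: letter = 't', s = 'dt'
After iteration 4: letter = 'a', s = 'dt'
Loop ends.

Final answer: 'dt'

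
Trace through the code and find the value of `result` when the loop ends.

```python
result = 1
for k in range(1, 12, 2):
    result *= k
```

Let's trace through this code step by step.

Initialize: result = 1
Entering loop: for k in range(1, 12, 2):
After iteration 1: k = 1, result = 1
After iteration 2: k = 3, result = 3
After iteration 3: k = 5, result = 15
After iteration 4: k = 7, result = 105
After iteration 5: k = 9, result = 945
After iteration 6: k = 11, result = 10395
Loop ends.

Final answer: 10395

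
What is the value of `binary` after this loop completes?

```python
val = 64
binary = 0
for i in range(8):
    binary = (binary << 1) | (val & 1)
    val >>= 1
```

Let's trace through this code step by step.

Initialize: val = 64
Initialize: binary = 0
Entering loop: for i in range(8):
After iteration 1: i = 0, val = 32, binary = 0
After iteration 2: i = 1, val = 16, binary = 0
After iteration 3: i = 2, val = 8, binary = 0
After iteration 4: i = 3, val = 4, binary = 0
After iteration 5: i = 4, val = 2, binary = 0
After iteration 6: i = 5, val = 1, binary = 0
After iteration 7: i = 6, val = 0, binary = 1
After iteration 8: i = 7, val = 0, binary = 2
Loop ends.

Final answer: 2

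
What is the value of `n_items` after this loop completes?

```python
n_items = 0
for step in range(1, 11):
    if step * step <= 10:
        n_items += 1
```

Let's trace through this code step by step.

Initialize: n_items = 0
Entering loop: for step in range(1, 11):
After iteration 1: step = 1, n_items = 1
After iteration 2: step = 2, n_items = 2
After iteration 3: step = 3, n_items = 3
After iteration 4: step = 4, n_items = 3
After iteration 5: step = 5, n_items = 3
After iteration 6: step = 6, n_items = 3
After iteration 7: step = 7, n_items = 3
After iteration 8: step = 8, n_items = 3
After iteration 9: step = 9, n_items = 3
After iteration 10: step = 10, n_items = 3
Loop ends.

Final answer: 3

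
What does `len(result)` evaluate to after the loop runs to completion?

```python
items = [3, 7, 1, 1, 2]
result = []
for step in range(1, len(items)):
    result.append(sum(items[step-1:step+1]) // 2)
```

Let's trace through this code step by step.

Initialize: items = [3, 7, 1, 1, 2]
Initialize: result = []
Entering loop: for step in range(1, len(items)):
After iteration 1: step = 1, result = [5]
After iteration 2: step = 2, result = [5, 4]
After iteration 3: step = 3, result = [5, 4, 1]
After iteration 4: step = 4, result = [5, 4, 1, 1]
Loop ends.
len(result) = 4

Final answer: 4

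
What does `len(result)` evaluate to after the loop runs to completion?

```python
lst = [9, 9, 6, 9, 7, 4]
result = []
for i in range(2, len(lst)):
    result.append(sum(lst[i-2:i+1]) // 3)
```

Let's trace through this code step by step.

Initialize: lst = [9, 9, 6, 9, 7, 4]
Initialize: result = []
Entering loop: for i in range(2, len(lst)):
After iteration 1: i = 2, result = [8]
After iteration 2: i = 3, result = [8, 8]
After iteration 3: i = 4, result = [8, 8, 7]
After iteration 4: i = 5, result = [8, 8, 7, 6]
Loop ends.
len(result) = 4

Final answer: 4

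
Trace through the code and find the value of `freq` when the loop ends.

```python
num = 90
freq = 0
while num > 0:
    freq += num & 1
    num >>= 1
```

Let's trace through this code step by step.

Initialize: num = 90
Initialize: freq = 0
Entering loop: while num > 0:
After iteration 1: num = 45, freq = 0
After iteration 2: num = 22, freq = 1
After iteration 3: num = 11, freq = 1
After iteration 4: num = 5, freq = 2
After iteration 5: num = 2, freq = 3
After iteration 6: num = 1, freq = 3
After iteration 7: num = 0, freq = 4
Loop ends.

Final answer: 4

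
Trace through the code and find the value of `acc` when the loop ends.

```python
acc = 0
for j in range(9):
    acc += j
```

Let's trace through this code step by step.

Initialize: acc = 0
Entering loop: for j in range(9):
After iteration 1: j = 0, acc = 0
After iteration 2: j = 1, acc = 1
After iteration 3: j = 2, acc = 3
After iteration 4: j = 3, acc = 6
After iteration 5: j = 4, acc = 10
After iteration 6: j = 5, acc = 15
After iteration 7: j = 6, acc = 21
After iteration 8: j = 7, acc = 28
After iteration 9: j = 8, acc = 36
Loop ends.

Final answer: 36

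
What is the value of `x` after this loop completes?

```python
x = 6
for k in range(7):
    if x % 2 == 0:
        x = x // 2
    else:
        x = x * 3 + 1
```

Let's trace through this code step by step.

Initialize: x = 6
Entering loop: for k in range(7):
After iteration 1: k = 0, x = 3
After iteration 2: k = 1, x = 10
After iteration 3: k = 2, x = 5
After iteration 4: k = 3, x = 16
After iteration 5: k = 4, x = 8
After iteration 6: k = 5, x = 4
After iteration 7: k = 6, x = 2
Loop ends.

Final answer: 2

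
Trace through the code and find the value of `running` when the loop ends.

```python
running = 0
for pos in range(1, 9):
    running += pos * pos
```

Let's trace through this code step by step.

Initialize: running = 0
Entering loop: for pos in range(1, 9):
After iteration 1: pos = 1, running = 1
After iteration 2: pos = 2, running = 5
After iteration 3: pos = 3, running = 14
After iteration 4: pos = 4, running = 30
After iteration 5: pos = 5, running = 55
After iteration 6: pos = 6, running = 91
After iteration 7: pos = 7, running = 140
After iteration 8: pos = 8, running = 204
Loop ends.

Final answer: 204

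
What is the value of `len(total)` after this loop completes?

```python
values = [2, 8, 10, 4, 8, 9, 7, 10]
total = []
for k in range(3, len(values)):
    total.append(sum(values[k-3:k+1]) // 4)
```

Let's trace through this code step by step.

Initialize: values = [2, 8, 10, 4, 8, 9, 7, 10]
Initialize: total = []
Entering loop: for k in range(3, len(values)):
After iteration 1: k = 3, total = [6]
After iteration 2: k = 4, total = [6, 7]
After iteration 3: k = 5, total = [6, 7, 7]
After iteration 4: k = 6, total = [6, 7, 7, 7]
After iteration 5: k = 7, total = [6, 7, 7, 7, 8]
Loop ends.
len(total) = 5

Final answer: 5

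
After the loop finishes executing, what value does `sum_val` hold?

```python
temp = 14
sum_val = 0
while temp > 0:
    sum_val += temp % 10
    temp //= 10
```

Let's trace through this code step by step.

Initialize: temp = 14
Initialize: sum_val = 0
Entering loop: while temp > 0:
After iteration 1: temp = 1, sum_val = 4
After iteration 2: temp = 0, sum_val = 5
Loop ends.

Final answer: 5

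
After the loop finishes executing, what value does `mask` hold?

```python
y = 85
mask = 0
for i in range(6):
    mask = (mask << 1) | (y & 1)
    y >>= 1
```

Let's trace through this code step by step.

Initialize: y = 85
Initialize: mask = 0
Entering loop: for i in range(6):
After iteration 1: i = 0, y = 42, mask = 1
After iteration 2: i = 1, y = 21, mask = 2
After iteration 3: i = 2, y = 10, mask = 5
After iteration 4: i = 3, y = 5, mask = 10
After iteration 5: i = 4, y = 2, mask = 21
After iteration 6: i = 5, y = 1, mask = 42
Loop ends.

Final answer: 42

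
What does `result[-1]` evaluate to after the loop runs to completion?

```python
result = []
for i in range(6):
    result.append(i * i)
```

Let's trace through this code step by step.

Initialize: result = []
Entering loop: for i in range(6):
After iteration 1: i = 0, result = [0]
After iteration 2: i = 1, result = [0, 1]
After iteration 3: i = 2, result = [0, 1, 4]
After iteration 4: i = 3, result = [0, 1, 4, 9]
After iteration 5: i = 4, result = [0, 1, 4, 9, 16]
After iteration 6: i = 5, result = [0, 1, 4, 9, 16, 25]
Loop ends.
result[-1] = 25

Final answer: 25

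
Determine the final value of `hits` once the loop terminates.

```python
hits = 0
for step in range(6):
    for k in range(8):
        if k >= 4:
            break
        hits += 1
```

Let's trace through this code step by step.

Initialize: hits = 0
Entering loop: for step in range(6):
After iteration 1: step = 0, hits = 4
After iteration 2: step = 1, hits = 8
After iteration 3: step = 2, hits = 12
After iteration 4: step = 3, hits = 16
After iteration 5: step = 4, hits = 20
After iteration 6: step = 5, hits = 24
Loop ends.

Final answer: 24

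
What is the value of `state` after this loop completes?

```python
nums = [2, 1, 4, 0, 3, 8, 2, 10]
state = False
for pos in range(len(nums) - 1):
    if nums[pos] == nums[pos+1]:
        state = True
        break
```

Let's trace through this code step by step.

Initialize: nums = [2, 1, 4, 0, 3, 8, 2, 10]
Initialize: state = False
Entering loop: for pos in range(len(nums) - 1):
After iteration 1: pos = 0, state = False
After iteration 2: pos = 1, state = False
After iteration 3: pos = 2, state = False
After iteration 4: pos = 3, state = False
After iteration 5: pos = 4, state = False
After iteration 6: pos = 5, state = False
After iteration 7: pos = 6, state = False
Loop ends.

Final answer: False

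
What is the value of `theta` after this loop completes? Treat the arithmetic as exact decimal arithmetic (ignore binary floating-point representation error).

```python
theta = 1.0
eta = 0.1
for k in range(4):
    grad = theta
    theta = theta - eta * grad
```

Let's trace through this code step by step.

Initialize: theta = 1.0
Initialize: eta = 0.1
Entering loop: for k in range(4):
After iteration 1: k = 0, theta = 0.9, grad = 1.0
After iteration 2: k = 1, theta = 0.81, grad = 0.9
After iteration 3: k = 2, theta = 0.729, grad = 0.81
After iteration 4: k = 3, theta = 0.6561, grad = 0.729
Loop ends.

Final answer: 0.6561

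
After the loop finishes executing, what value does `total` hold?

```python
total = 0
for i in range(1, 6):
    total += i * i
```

Let's trace through this code step by step.

Initialize: total = 0
Entering loop: for i in range(1, 6):
After iteration 1: i = 1, total = 1
After iteration 2: i = 2, total = 5
After iteration 3: i = 3, total = 14
After iteration 4: i = 4, total = 30
After iteration 5: i = 5, total = 55
Loop ends.

Final answer: 55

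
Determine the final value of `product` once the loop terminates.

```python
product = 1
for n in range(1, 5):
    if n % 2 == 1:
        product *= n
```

Let's trace through this code step by step.

Initialize: product = 1
Entering loop: for n in range(1, 5):
After iteration 1: n = 1, product = 1
After iteration 2: n = 2, product = 1
After iteration 3: n = 3, product = 3
After iteration 4: n = 4, product = 3
Loop ends.

Final answer: 3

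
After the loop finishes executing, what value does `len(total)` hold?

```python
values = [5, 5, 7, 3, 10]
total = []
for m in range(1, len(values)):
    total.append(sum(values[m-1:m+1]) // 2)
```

Let's trace through this code step by step.

Initialize: values = [5, 5, 7, 3, 10]
Initialize: total = []
Entering loop: for m in range(1, len(values)):
After iteration 1: m = 1, total = [5]
After iteration 2: m = 2, total = [5, 6]
After iteration 3: m = 3, total = [5, 6, 5]
After iteration 4: m = 4, total = [5, 6, 5, 6]
Loop ends.
len(total) = 4

Final answer: 4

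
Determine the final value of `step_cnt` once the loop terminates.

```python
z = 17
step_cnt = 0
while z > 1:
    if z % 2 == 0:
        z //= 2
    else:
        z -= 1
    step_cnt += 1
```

Let's trace through this code step by step.

Initialize: z = 17
Initialize: step_cnt = 0
Entering loop: while z > 1:
After iteration 1: z = 16, step_cnt = 1
After iteration 2: z = 8, step_cnt = 2
After iteration 3: z = 4, step_cnt = 3
After iteration 4: z = 2, step_cnt = 4
After iteration 5: z = 1, step_cnt = 5
Loop ends.

Final answer: 5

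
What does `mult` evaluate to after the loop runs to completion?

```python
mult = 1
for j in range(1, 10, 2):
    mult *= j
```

Let's trace through this code step by step.

Initialize: mult = 1
Entering loop: for j in range(1, 10, 2):
After iteration 1: j = 1, mult = 1
After iteration 2: j = 3, mult = 3
After iteration 3: j = 5, mult = 15
After iteration 4: j = 7, mult = 105
After iteration 5: j = 9, mult = 945
Loop ends.

Final answer: 945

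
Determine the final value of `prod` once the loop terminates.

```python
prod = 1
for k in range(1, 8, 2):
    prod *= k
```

Let's trace through this code step by step.

Initialize: prod = 1
Entering loop: for k in range(1, 8, 2):
After iteration 1: k = 1, prod = 1
After iteration 2: k = 3, prod = 3
After iteration 3: k = 5, prod = 15
After iteration 4: k = 7, prod = 105
Loop ends.

Final answer: 105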